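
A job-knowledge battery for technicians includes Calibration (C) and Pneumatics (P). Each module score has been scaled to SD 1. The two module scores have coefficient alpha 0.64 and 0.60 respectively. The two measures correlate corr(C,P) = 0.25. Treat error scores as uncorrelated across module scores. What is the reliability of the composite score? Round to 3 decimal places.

0.696

Var(C+P) = 2 + 2·[0.25] = 2 + 0.5 = 2.5.
Because errors are independent across components, Cov(Tᵢ,Tⱼ) = Cov(Xᵢ,Xⱼ); the off-diagonal part of the true-score variance is the same as above.
True-score variance = [0.64 + 0.60] + 0.5 = 1.24 + 0.5 = 1.74.
Reliability = 1.74 / 2.5 = 0.696.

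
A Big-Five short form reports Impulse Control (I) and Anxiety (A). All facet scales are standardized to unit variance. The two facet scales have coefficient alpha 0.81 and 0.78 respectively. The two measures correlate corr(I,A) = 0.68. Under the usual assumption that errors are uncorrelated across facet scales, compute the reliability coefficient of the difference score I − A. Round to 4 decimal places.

Var(I−A) = 1 + 1 − 2·0.68 = 2 − 1.36 = 0.64.
With uncorrelated errors the cross-covariances are all true-score covariance, so they carry over unchanged; only the diagonal terms shrink to ρᵢσᵢ².
True-score variance = [0.81 + 0.78] − 1.36 = 1.59 − 1.36 = 0.23.
Reliability = 0.23 / 0.64 = 0.3594.

0.3594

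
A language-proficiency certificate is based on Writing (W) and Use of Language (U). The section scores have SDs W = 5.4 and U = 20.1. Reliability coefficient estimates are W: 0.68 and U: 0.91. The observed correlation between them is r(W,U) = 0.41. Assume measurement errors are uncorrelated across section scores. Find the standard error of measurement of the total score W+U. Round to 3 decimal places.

Var(total) = 433.17 + 89.0028 = 522.173.
True-score variance = 387.478 + 89.0028 = 476.481, so reliability = 0.9125.
Error variance = 522.173 − 476.481 = 45.6921; SEM = √45.6921 = 6.760.

6.760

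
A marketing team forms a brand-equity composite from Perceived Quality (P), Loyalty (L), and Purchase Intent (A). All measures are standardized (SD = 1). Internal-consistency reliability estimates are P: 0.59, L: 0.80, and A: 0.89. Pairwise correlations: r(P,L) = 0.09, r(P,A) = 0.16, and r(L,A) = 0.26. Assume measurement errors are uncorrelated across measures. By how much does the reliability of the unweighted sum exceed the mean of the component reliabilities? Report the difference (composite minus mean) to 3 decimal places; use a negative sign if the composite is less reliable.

Var(sum) = 3 + 1.02 = 4.02; true-score variance = 2.28 + 1.02 = 3.3; composite reliability = 0.8209.
Mean component reliability = 0.7600.
Difference = 0.8209 − 0.7600 = 0.061.

0.061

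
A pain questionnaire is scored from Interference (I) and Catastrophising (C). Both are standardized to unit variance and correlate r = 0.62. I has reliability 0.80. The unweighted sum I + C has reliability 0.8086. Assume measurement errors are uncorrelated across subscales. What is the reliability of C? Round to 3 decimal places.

0.580

Var(I+C) = 2 + 2·0.62 = 3.240.
True-score variance = ρ_I + ρ_C + 2·0.62, so 0.8086 = (0.80 + ρ_C + 1.24) / 3.240.
ρ_C = 0.8086·3.240 − 0.80 − 1.24 = 0.580.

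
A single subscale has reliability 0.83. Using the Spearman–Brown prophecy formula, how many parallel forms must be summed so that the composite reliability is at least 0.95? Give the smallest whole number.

4

k ≥ ρ*(1−ρ₁)/(ρ₁(1−ρ*)) = 0.95·0.17 / (0.83·0.05) = 3.892.
Smallest integer k = 4.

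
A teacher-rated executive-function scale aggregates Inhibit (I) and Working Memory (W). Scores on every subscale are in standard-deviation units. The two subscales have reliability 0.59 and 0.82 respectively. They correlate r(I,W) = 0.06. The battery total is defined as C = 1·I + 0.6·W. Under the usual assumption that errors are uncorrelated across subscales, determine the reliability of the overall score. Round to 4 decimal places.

0.6684

Var(C) = 1 + 0.6² + 2·[0.6·0.06] = 1.36 + 0.072 = 1.432.
Because errors are independent across components, Cov(Tᵢ,Tⱼ) = Cov(Xᵢ,Xⱼ); the off-diagonal part of the true-score variance is the same as above.
True-score variance = [0.59 + 0.6²·0.82] + 0.072 = 0.8852 + 0.072 = 0.9572.
Reliability = 0.9572 / 1.432 = 0.6684.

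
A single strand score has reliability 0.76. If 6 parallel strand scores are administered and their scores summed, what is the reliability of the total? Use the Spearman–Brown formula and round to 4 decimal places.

ρ_k = kρ / (1 + (k−1)ρ) = 6·0.76 / (1 + 5·0.76) = 4.560 / 4.800 = 0.9500.

0.9500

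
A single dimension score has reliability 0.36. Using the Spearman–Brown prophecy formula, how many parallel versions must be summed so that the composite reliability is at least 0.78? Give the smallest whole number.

7

k ≥ ρ*(1−ρ₁)/(ρ₁(1−ρ*)) = 0.78·0.64 / (0.36·0.22) = 6.303.
Smallest integer k = 7.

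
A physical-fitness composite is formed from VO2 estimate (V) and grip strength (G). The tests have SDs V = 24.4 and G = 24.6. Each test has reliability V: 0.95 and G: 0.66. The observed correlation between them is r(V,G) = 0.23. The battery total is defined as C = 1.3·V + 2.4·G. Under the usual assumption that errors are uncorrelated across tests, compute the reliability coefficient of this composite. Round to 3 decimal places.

0.769

Var(C) = 1.3²·24.4² + 2.4²·24.6² + 2·[3.12·24.4·24.6·0.23] = 4491.88 + 861.464 = 5353.34.
Under uncorrelated errors the observed covariances equal the true-score covariances, so only the own-variance terms attenuate.
True-score variance = [1.3²·24.4²·0.95 + 2.4²·24.6²·0.66] + 861.464 = 3256.43 + 861.464 = 4117.89.
Reliability = 4117.89 / 5353.34 = 0.769.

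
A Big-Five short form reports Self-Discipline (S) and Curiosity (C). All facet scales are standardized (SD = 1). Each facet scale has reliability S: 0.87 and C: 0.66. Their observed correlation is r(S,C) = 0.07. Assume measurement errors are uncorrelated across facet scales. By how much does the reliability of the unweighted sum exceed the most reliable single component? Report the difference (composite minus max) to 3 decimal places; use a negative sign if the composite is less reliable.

-0.090

Var(sum) = 2 + 0.14 = 2.14; true-score variance = 1.53 + 0.14 = 1.67; composite reliability = 0.7804.
Max component reliability = 0.8700.
Difference = 0.7804 − 0.8700 = -0.090.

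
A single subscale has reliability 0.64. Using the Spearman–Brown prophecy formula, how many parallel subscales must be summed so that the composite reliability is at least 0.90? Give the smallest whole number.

6

k ≥ ρ*(1−ρ₁)/(ρ₁(1−ρ*)) = 0.90·0.36 / (0.64·0.10) = 5.063.
Smallest integer k = 6.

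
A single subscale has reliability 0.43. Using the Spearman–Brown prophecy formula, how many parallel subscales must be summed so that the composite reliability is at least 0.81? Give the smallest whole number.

k ≥ ρ*(1−ρ₁)/(ρ₁(1−ρ*)) = 0.81·0.57 / (0.43·0.19) = 5.651.
Smallest integer k = 6.

6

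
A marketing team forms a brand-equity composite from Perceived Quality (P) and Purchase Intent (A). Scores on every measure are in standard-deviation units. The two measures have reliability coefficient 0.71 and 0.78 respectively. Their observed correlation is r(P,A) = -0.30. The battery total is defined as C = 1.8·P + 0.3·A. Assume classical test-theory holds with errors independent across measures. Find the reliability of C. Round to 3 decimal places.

Var(C) = 1.8² + 0.3² + 2·[0.54·(-0.30)] = 3.33 − 0.324 = 3.006.
Because errors are independent across components, Cov(Tᵢ,Tⱼ) = Cov(Xᵢ,Xⱼ); the off-diagonal part of the true-score variance is the same as above.
True-score variance = [1.8²·0.71 + 0.3²·0.78] − 0.324 = 2.3706 − 0.324 = 2.0466.
Reliability = 2.0466 / 3.006 = 0.681.

0.681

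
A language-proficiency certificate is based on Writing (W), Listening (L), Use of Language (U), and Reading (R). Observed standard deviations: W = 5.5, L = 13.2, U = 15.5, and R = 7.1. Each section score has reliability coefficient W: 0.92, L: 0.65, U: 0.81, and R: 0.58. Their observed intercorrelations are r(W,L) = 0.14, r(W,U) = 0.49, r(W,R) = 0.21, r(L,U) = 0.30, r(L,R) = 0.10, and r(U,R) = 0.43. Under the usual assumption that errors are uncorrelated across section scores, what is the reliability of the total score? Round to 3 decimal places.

Var(W+L+U+R) = 5.5² + 13.2² + 15.5² + 7.1² + 2·[5.5·13.2·0.14 + 5.5·15.5·0.49 + 5.5·7.1·0.21 + 13.2·15.5·0.30 + 13.2·7.1·0.10 + 15.5·7.1·0.43] = 495.15 + 356.421 = 851.571.
Under uncorrelated errors the observed covariances equal the true-score covariances, so only the own-variance terms attenuate.
True-score variance = [5.5²·0.92 + 13.2²·0.65 + 15.5²·0.81 + 7.1²·0.58] + 356.421 = 364.926 + 356.421 = 721.347.
Reliability = 721.347 / 851.571 = 0.847.

0.847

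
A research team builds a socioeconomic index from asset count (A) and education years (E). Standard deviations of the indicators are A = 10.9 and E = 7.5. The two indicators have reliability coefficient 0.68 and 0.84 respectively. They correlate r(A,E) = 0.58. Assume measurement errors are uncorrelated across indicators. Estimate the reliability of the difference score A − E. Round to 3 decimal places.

Var(A−E) = 10.9² + 7.5² − 2·10.9·7.5·0.58 = 175.06 − 94.83 = 80.23.
Under uncorrelated errors the observed covariances equal the true-score covariances, so only the own-variance terms attenuate.
True-score variance = [10.9²·0.68 + 7.5²·0.84] − 94.83 = 128.041 − 94.83 = 33.2108.
Reliability = 33.2108 / 80.23 = 0.414.

0.414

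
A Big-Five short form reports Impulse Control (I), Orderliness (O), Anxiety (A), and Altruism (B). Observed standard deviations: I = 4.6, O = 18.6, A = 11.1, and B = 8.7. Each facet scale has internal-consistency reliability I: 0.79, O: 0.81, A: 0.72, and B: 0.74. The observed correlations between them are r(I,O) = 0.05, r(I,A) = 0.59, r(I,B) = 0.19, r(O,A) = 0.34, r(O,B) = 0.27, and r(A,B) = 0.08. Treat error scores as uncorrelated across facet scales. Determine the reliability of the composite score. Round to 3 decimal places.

Var(I+O+A+B) = 4.6² + 18.6² + 11.1² + 8.7² + 2·[4.6·18.6·0.05 + 4.6·11.1·0.59 + 4.6·8.7·0.19 + 18.6·11.1·0.34 + 18.6·8.7·0.27 + 11.1·8.7·0.08] = 566.02 + 327.241 = 893.261.
Under uncorrelated errors the observed covariances equal the true-score covariances, so only the own-variance terms attenuate.
True-score variance = [4.6²·0.79 + 18.6²·0.81 + 11.1²·0.72 + 8.7²·0.74] + 327.241 = 441.666 + 327.241 = 768.907.
Reliability = 768.907 / 893.261 = 0.861.

0.861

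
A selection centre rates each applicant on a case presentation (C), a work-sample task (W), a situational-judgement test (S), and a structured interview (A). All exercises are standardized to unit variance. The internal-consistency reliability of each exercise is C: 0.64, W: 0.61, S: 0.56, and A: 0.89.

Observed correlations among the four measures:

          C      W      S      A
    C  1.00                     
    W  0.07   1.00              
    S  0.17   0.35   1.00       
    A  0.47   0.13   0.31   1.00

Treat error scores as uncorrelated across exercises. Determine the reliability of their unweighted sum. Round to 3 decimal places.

0.814

Var(C+W+S+A) = 4 + 2·[0.07 + 0.17 + 0.47 + 0.35 + 0.13 + 0.31] = 4 + 3 = 7.
Under uncorrelated errors the observed covariances equal the true-score covariances, so only the own-variance terms attenuate.
True-score variance = [0.64 + 0.61 + 0.56 + 0.89] + 3 = 2.7 + 3 = 5.7.
Reliability = 5.7 / 7 = 0.814.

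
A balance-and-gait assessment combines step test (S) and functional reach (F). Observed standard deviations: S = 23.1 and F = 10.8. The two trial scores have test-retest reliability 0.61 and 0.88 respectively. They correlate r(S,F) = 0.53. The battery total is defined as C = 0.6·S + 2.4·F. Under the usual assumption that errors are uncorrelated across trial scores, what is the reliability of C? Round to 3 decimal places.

0.875

Var(C) = 0.6²·23.1² + 2.4²·10.8² + 2·[1.44·23.1·10.8·0.53] = 863.946 + 380.806 = 1244.75.
Under uncorrelated errors the observed covariances equal the true-score covariances, so only the own-variance terms attenuate.
True-score variance = [0.6²·23.1²·0.61 + 2.4²·10.8²·0.88] + 380.806 = 708.406 + 380.806 = 1089.21.
Reliability = 1089.21 / 1244.75 = 0.875.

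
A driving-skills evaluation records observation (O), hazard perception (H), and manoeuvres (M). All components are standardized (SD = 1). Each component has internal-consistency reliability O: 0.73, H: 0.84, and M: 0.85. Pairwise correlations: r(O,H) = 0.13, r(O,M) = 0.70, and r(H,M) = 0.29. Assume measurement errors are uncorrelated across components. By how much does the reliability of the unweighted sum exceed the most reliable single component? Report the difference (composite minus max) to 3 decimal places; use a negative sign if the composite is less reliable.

0.039

Var(sum) = 3 + 2.24 = 5.24; true-score variance = 2.42 + 2.24 = 4.66; composite reliability = 0.8893.
Max component reliability = 0.8500.
Difference = 0.8893 − 0.8500 = 0.039.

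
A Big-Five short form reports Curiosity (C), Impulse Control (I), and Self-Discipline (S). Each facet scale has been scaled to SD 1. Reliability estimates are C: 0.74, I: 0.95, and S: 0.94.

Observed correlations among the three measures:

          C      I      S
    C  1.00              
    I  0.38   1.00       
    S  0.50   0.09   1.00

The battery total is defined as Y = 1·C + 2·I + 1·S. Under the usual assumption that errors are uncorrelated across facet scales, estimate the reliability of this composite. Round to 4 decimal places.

0.9414

Var(Y) = 1 + 2² + 1 + 2·[2·0.38 + 0.50 + 2·0.09] = 6 + 2.88 = 8.88.
Under uncorrelated errors the observed covariances equal the true-score covariances, so only the own-variance terms attenuate.
True-score variance = [0.74 + 2²·0.95 + 0.94] + 2.88 = 5.48 + 2.88 = 8.36.
Reliability = 8.36 / 8.88 = 0.9414.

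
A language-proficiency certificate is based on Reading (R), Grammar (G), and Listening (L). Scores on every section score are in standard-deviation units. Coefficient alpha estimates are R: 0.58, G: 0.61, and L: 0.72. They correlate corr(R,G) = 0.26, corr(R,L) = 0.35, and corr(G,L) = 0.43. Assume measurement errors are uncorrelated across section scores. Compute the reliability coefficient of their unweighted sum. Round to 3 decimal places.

0.785

Var(R+G+L) = 3 + 2·[0.26 + 0.35 + 0.43] = 3 + 2.08 = 5.08.
Because errors are independent across components, Cov(Tᵢ,Tⱼ) = Cov(Xᵢ,Xⱼ); the off-diagonal part of the true-score variance is the same as above.
True-score variance = [0.58 + 0.61 + 0.72] + 2.08 = 1.91 + 2.08 = 3.99.
Reliability = 3.99 / 5.08 = 0.785.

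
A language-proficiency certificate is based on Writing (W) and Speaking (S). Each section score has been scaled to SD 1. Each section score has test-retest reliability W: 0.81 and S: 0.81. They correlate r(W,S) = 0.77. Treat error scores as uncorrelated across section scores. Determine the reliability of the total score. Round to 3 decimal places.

0.893

Var(W+S) = 2 + 2·[0.77] = 2 + 1.54 = 3.54.
With uncorrelated errors the cross-covariances are all true-score covariance, so they carry over unchanged; only the diagonal terms shrink to ρᵢσᵢ².
True-score variance = [0.81 + 0.81] + 1.54 = 1.62 + 1.54 = 3.16.
Reliability = 3.16 / 3.54 = 0.893.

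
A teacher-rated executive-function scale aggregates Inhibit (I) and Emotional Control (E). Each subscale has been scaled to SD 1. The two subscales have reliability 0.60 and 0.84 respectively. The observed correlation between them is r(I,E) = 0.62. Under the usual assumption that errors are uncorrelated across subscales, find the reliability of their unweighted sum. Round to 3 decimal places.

Var(I+E) = 2 + 2·[0.62] = 2 + 1.24 = 3.24.
With uncorrelated errors the cross-covariances are all true-score covariance, so they carry over unchanged; only the diagonal terms shrink to ρᵢσᵢ².
True-score variance = [0.60 + 0.84] + 1.24 = 1.44 + 1.24 = 2.68.
Reliability = 2.68 / 3.24 = 0.827.

0.827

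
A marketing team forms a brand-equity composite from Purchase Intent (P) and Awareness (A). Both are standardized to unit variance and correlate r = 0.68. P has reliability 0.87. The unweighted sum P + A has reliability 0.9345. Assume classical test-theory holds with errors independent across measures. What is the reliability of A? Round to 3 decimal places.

0.910

Var(P+A) = 2 + 2·0.68 = 3.360.
True-score variance = ρ_P + ρ_A + 2·0.68, so 0.9345 = (0.87 + ρ_A + 1.36) / 3.360.
ρ_A = 0.9345·3.360 − 0.87 − 1.36 = 0.910.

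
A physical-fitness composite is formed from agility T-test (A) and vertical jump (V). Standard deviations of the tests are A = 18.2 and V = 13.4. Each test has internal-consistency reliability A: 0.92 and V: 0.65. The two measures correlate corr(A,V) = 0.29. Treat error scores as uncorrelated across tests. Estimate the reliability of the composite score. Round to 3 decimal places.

Var(A+V) = 18.2² + 13.4² + 2·[18.2·13.4·0.29] = 510.8 + 141.45 = 652.25.
Under uncorrelated errors the observed covariances equal the true-score covariances, so only the own-variance terms attenuate.
True-score variance = [18.2²·0.92 + 13.4²·0.65] + 141.45 = 421.455 + 141.45 = 562.905.
Reliability = 562.905 / 652.25 = 0.863.

0.863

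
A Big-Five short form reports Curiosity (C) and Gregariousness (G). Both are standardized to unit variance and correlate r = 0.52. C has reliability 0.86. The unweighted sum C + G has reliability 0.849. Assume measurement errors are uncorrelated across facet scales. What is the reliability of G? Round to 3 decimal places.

Var(C+G) = 2 + 2·0.52 = 3.040.
True-score variance = ρ_C + ρ_G + 2·0.52, so 0.849 = (0.86 + ρ_G + 1.04) / 3.040.
ρ_G = 0.849·3.040 − 0.86 − 1.04 = 0.681.

0.681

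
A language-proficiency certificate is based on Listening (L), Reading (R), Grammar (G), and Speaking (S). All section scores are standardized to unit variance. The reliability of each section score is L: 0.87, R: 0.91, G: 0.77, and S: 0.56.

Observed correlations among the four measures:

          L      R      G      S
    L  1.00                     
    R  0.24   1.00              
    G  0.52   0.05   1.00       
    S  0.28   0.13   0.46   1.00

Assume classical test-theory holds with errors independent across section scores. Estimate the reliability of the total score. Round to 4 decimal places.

Var(L+R+G+S) = 4 + 2·[0.24 + 0.52 + 0.28 + 0.05 + 0.13 + 0.46] = 4 + 3.36 = 7.36.
With uncorrelated errors the cross-covariances are all true-score covariance, so they carry over unchanged; only the diagonal terms shrink to ρᵢσᵢ².
True-score variance = [0.87 + 0.91 + 0.77 + 0.56] + 3.36 = 3.11 + 3.36 = 6.47.
Reliability = 6.47 / 7.36 = 0.8791.

0.8791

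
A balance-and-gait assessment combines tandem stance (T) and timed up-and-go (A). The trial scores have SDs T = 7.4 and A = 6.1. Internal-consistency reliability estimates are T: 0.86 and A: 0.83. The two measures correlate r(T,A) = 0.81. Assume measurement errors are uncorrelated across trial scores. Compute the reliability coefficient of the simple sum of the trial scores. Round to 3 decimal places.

0.915

Var(T+A) = 7.4² + 6.1² + 2·[7.4·6.1·0.81] = 91.97 + 73.1268 = 165.097.
With uncorrelated errors the cross-covariances are all true-score covariance, so they carry over unchanged; only the diagonal terms shrink to ρᵢσᵢ².
True-score variance = [7.4²·0.86 + 6.1²·0.83] + 73.1268 = 77.9779 + 73.1268 = 151.105.
Reliability = 151.105 / 165.097 = 0.915.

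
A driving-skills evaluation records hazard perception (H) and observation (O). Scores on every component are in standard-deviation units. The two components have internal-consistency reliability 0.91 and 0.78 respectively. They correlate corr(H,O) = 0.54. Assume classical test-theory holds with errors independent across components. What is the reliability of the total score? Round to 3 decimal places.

0.899

Var(H+O) = 2 + 2·[0.54] = 2 + 1.08 = 3.08.
Because errors are independent across components, Cov(Tᵢ,Tⱼ) = Cov(Xᵢ,Xⱼ); the off-diagonal part of the true-score variance is the same as above.
True-score variance = [0.91 + 0.78] + 1.08 = 1.69 + 1.08 = 2.77.
Reliability = 2.77 / 3.08 = 0.899.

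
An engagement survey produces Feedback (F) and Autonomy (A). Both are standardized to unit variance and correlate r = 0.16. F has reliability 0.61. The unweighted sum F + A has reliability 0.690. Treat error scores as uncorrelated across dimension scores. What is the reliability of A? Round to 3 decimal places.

Var(F+A) = 2 + 2·0.16 = 2.320.
True-score variance = ρ_F + ρ_A + 2·0.16, so 0.690 = (0.61 + ρ_A + 0.32) / 2.320.
ρ_A = 0.690·2.320 − 0.61 − 0.32 = 0.671.

0.671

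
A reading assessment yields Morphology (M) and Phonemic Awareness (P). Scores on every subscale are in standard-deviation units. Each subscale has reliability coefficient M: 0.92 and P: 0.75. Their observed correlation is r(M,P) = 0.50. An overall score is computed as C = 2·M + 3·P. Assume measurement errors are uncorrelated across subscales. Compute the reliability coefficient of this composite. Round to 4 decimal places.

Var(C) = 2² + 3² + 2·[6·0.50] = 13 + 6 = 19.
Because errors are independent across components, Cov(Tᵢ,Tⱼ) = Cov(Xᵢ,Xⱼ); the off-diagonal part of the true-score variance is the same as above.
True-score variance = [2²·0.92 + 3²·0.75] + 6 = 10.43 + 6 = 16.43.
Reliability = 16.43 / 19 = 0.8647.

0.8647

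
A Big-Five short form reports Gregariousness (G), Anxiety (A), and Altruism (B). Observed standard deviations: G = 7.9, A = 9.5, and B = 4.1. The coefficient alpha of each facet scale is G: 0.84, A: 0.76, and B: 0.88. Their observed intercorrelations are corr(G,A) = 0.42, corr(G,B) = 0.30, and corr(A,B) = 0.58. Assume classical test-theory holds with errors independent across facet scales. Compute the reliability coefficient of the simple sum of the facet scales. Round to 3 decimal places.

Var(G+A+B) = 7.9² + 9.5² + 4.1² + 2·[7.9·9.5·0.42 + 7.9·4.1·0.30 + 9.5·4.1·0.58] = 169.47 + 127.658 = 297.128.
Under uncorrelated errors the observed covariances equal the true-score covariances, so only the own-variance terms attenuate.
True-score variance = [7.9²·0.84 + 9.5²·0.76 + 4.1²·0.88] + 127.658 = 135.807 + 127.658 = 263.465.
Reliability = 263.465 / 297.128 = 0.887.

0.887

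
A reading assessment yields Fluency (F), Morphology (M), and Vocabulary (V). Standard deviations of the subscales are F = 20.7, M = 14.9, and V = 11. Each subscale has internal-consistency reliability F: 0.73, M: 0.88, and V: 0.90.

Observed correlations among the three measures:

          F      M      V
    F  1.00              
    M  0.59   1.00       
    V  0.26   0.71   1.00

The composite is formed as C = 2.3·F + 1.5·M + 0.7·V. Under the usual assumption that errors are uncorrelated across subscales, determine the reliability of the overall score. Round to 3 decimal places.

0.850

Var(C) = 2.3²·20.7² + 1.5²·14.9² + 0.7²·11² + 2·[3.45·20.7·14.9·0.59 + 1.61·20.7·11·0.26 + 1.05·14.9·11·0.71] = 2825.52 + 1690.62 = 4516.15.
Because errors are independent across components, Cov(Tᵢ,Tⱼ) = Cov(Xᵢ,Xⱼ); the off-diagonal part of the true-score variance is the same as above.
True-score variance = [2.3²·20.7²·0.73 + 1.5²·14.9²·0.88 + 0.7²·11²·0.90] + 1690.62 = 2147.64 + 1690.62 = 3838.26.
Reliability = 3838.26 / 4516.15 = 0.850.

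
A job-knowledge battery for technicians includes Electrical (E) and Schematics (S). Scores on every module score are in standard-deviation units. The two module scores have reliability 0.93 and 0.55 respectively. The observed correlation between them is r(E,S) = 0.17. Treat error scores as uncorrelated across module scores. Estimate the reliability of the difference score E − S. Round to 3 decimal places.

0.687

Var(E−S) = 1 + 1 − 2·0.17 = 2 − 0.34 = 1.66.
With uncorrelated errors the cross-covariances are all true-score covariance, so they carry over unchanged; only the diagonal terms shrink to ρᵢσᵢ².
True-score variance = [0.93 + 0.55] − 0.34 = 1.48 − 0.34 = 1.14.
Reliability = 1.14 / 1.66 = 0.687.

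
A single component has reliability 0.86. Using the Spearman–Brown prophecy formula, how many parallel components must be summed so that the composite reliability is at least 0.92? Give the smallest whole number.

k ≥ ρ*(1−ρ₁)/(ρ₁(1−ρ*)) = 0.92·0.14 / (0.86·0.08) = 1.872.
Smallest integer k = 2.

2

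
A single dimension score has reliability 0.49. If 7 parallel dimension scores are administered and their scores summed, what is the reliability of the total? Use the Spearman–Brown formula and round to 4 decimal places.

0.8706

ρ_k = kρ / (1 + (k−1)ρ) = 7·0.49 / (1 + 6·0.49) = 3.430 / 3.940 = 0.8706.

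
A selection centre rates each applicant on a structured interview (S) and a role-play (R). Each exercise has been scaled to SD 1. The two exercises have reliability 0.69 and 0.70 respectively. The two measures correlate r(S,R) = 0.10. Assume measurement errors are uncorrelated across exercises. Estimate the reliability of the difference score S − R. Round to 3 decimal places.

0.661

Var(S−R) = 1 + 1 − 2·0.10 = 2 − 0.2 = 1.8.
Because errors are independent across components, Cov(Tᵢ,Tⱼ) = Cov(Xᵢ,Xⱼ); the off-diagonal part of the true-score variance is the same as above.
True-score variance = [0.69 + 0.70] − 0.2 = 1.39 − 0.2 = 1.19.
Reliability = 1.19 / 1.8 = 0.661.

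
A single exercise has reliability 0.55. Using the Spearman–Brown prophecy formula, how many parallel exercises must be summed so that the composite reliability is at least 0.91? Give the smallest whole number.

k ≥ ρ*(1−ρ₁)/(ρ₁(1−ρ*)) = 0.91·0.45 / (0.55·0.09) = 8.273.
Smallest integer k = 9.

9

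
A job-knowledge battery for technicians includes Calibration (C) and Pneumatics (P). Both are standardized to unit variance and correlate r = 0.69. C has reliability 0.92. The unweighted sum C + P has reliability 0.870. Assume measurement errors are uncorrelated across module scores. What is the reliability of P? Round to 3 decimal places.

0.641

Var(C+P) = 2 + 2·0.69 = 3.380.
True-score variance = ρ_C + ρ_P + 2·0.69, so 0.870 = (0.92 + ρ_P + 1.38) / 3.380.
ρ_P = 0.870·3.380 − 0.92 − 1.38 = 0.641.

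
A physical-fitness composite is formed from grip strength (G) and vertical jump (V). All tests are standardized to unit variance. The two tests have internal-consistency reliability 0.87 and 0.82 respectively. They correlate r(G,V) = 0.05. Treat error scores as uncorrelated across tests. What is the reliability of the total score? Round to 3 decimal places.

Var(G+V) = 2 + 2·[0.05] = 2 + 0.1 = 2.1.
Because errors are independent across components, Cov(Tᵢ,Tⱼ) = Cov(Xᵢ,Xⱼ); the off-diagonal part of the true-score variance is the same as above.
True-score variance = [0.87 + 0.82] + 0.1 = 1.69 + 0.1 = 1.79.
Reliability = 1.79 / 2.1 = 0.852.

0.852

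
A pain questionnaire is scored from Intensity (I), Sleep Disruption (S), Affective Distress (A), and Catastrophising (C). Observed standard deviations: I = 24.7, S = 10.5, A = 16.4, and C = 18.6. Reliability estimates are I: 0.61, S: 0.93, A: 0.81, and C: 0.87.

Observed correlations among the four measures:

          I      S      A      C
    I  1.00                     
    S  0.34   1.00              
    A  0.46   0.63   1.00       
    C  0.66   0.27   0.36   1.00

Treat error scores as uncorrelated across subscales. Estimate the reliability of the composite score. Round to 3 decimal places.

0.887

Var(I+S+A+C) = 24.7² + 10.5² + 16.4² + 18.6² + 2·[24.7·10.5·0.34 + 24.7·16.4·0.46 + 24.7·18.6·0.66 + 10.5·16.4·0.63 + 10.5·18.6·0.27 + 16.4·18.6·0.36] = 1335.26 + 1697.53 = 3032.79.
Under uncorrelated errors the observed covariances equal the true-score covariances, so only the own-variance terms attenuate.
True-score variance = [24.7²·0.61 + 10.5²·0.93 + 16.4²·0.81 + 18.6²·0.87] + 1697.53 = 993.53 + 1697.53 = 2691.06.
Reliability = 2691.06 / 3032.79 = 0.887.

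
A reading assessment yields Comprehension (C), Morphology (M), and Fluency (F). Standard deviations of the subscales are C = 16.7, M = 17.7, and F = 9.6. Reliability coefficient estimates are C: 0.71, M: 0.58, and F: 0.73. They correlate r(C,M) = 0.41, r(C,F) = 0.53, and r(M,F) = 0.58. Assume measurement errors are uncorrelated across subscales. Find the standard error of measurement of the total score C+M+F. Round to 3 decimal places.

Var(total) = 684.34 + 609.43 = 1293.77.
True-score variance = 446.997 + 609.43 = 1056.43, so reliability = 0.8165.
Error variance = 1293.77 − 1056.43 = 237.343; SEM = √237.343 = 15.406.

15.406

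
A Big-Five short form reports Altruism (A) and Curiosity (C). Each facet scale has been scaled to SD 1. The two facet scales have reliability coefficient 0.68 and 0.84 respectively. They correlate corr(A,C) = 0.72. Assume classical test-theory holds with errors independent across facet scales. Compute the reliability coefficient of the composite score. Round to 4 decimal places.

Var(A+C) = 2 + 2·[0.72] = 2 + 1.44 = 3.44.
Under uncorrelated errors the observed covariances equal the true-score covariances, so only the own-variance terms attenuate.
True-score variance = [0.68 + 0.84] + 1.44 = 1.52 + 1.44 = 2.96.
Reliability = 2.96 / 3.44 = 0.8605.

0.8605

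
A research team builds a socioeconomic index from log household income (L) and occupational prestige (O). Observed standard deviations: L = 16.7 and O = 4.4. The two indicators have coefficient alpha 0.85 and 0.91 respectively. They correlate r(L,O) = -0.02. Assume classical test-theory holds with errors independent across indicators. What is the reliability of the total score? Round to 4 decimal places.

0.8524

Var(L+O) = 16.7² + 4.4² + 2·[16.7·4.4·(-0.02)] = 298.25 − 2.9392 = 295.311.
Because errors are independent across components, Cov(Tᵢ,Tⱼ) = Cov(Xᵢ,Xⱼ); the off-diagonal part of the true-score variance is the same as above.
True-score variance = [16.7²·0.85 + 4.4²·0.91] − 2.9392 = 254.674 − 2.9392 = 251.735.
Reliability = 251.735 / 295.311 = 0.8524.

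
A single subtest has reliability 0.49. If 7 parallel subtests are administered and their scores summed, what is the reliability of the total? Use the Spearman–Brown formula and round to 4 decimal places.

0.8706

ρ_k = kρ / (1 + (k−1)ρ) = 7·0.49 / (1 + 6·0.49) = 3.430 / 3.940 = 0.8706.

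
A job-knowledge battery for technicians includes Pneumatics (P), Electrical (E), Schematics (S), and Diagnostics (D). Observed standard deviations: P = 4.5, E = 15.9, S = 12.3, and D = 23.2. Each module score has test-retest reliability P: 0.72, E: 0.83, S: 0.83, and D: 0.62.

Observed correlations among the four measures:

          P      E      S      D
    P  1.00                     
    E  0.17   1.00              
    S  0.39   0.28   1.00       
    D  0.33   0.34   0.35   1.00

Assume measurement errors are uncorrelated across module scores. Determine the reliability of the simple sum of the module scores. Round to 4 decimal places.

Var(P+E+S+D) = 4.5² + 15.9² + 12.3² + 23.2² + 2·[4.5·15.9·0.17 + 4.5·12.3·0.39 + 4.5·23.2·0.33 + 15.9·12.3·0.28 + 15.9·23.2·0.34 + 12.3·23.2·0.35] = 962.59 + 696.514 = 1659.1.
With uncorrelated errors the cross-covariances are all true-score covariance, so they carry over unchanged; only the diagonal terms shrink to ρᵢσᵢ².
True-score variance = [4.5²·0.72 + 15.9²·0.83 + 12.3²·0.83 + 23.2²·0.62] + 696.514 = 683.692 + 696.514 = 1380.21.
Reliability = 1380.21 / 1659.1 = 0.8319.

0.8319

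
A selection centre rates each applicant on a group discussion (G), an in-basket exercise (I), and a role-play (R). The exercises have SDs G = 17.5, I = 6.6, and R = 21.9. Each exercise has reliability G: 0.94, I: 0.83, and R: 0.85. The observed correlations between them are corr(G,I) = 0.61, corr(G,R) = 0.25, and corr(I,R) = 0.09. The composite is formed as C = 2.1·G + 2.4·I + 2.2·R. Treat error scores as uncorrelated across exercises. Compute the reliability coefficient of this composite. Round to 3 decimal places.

0.917

Var(C) = 2.1²·17.5² + 2.4²·6.6² + 2.2²·21.9² + 2·[5.04·17.5·6.6·0.61 + 4.62·17.5·21.9·0.25 + 5.28·6.6·21.9·0.09] = 3922.78 + 1732.86 = 5655.65.
Because errors are independent across components, Cov(Tᵢ,Tⱼ) = Cov(Xᵢ,Xⱼ); the off-diagonal part of the true-score variance is the same as above.
True-score variance = [2.1²·17.5²·0.94 + 2.4²·6.6²·0.83 + 2.2²·21.9²·0.85] + 1732.86 = 3450.9 + 1732.86 = 5183.76.
Reliability = 5183.76 / 5655.65 = 0.917.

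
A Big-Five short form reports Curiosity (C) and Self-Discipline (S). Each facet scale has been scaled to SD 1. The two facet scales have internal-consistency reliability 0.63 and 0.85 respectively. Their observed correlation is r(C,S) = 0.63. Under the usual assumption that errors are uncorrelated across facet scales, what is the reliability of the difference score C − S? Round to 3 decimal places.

Var(C−S) = 1 + 1 − 2·0.63 = 2 − 1.26 = 0.74.
With uncorrelated errors the cross-covariances are all true-score covariance, so they carry over unchanged; only the diagonal terms shrink to ρᵢσᵢ².
True-score variance = [0.63 + 0.85] − 1.26 = 1.48 − 1.26 = 0.22.
Reliability = 0.22 / 0.74 = 0.297.

0.297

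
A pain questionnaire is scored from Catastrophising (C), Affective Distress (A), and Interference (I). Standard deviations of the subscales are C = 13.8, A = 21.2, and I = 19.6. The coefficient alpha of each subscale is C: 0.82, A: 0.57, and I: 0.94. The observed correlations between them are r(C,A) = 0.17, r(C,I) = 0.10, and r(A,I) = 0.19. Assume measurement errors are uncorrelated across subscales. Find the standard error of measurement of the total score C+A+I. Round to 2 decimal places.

15.83

Var(total) = 1024.04 + 311.464 = 1335.5.
True-score variance = 773.452 + 311.464 = 1084.92, so reliability = 0.8124.
Error variance = 1335.5 − 1084.92 = 250.588; SEM = √250.588 = 15.83.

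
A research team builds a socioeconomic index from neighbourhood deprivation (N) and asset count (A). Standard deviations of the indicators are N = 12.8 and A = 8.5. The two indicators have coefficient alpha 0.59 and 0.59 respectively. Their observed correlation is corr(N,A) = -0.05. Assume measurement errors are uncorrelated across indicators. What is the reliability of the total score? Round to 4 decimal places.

0.5702

Var(N+A) = 12.8² + 8.5² + 2·[12.8·8.5·(-0.05)] = 236.09 − 10.88 = 225.21.
With uncorrelated errors the cross-covariances are all true-score covariance, so they carry over unchanged; only the diagonal terms shrink to ρᵢσᵢ².
True-score variance = [12.8²·0.59 + 8.5²·0.59] − 10.88 = 139.293 − 10.88 = 128.413.
Reliability = 128.413 / 225.21 = 0.5702.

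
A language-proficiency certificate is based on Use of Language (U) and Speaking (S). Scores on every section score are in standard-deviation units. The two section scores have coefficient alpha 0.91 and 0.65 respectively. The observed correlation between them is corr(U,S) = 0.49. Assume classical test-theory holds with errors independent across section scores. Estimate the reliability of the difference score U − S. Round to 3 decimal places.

Var(U−S) = 1 + 1 − 2·0.49 = 2 − 0.98 = 1.02.
Under uncorrelated errors the observed covariances equal the true-score covariances, so only the own-variance terms attenuate.
True-score variance = [0.91 + 0.65] − 0.98 = 1.56 − 0.98 = 0.58.
Reliability = 0.58 / 1.02 = 0.569.

0.569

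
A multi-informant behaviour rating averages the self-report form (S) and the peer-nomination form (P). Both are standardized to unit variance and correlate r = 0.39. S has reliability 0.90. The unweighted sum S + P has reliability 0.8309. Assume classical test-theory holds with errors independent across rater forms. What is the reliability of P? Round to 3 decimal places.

0.630

Var(S+P) = 2 + 2·0.39 = 2.780.
True-score variance = ρ_S + ρ_P + 2·0.39, so 0.8309 = (0.90 + ρ_P + 0.78) / 2.780.
ρ_P = 0.8309·2.780 − 0.90 − 0.78 = 0.630.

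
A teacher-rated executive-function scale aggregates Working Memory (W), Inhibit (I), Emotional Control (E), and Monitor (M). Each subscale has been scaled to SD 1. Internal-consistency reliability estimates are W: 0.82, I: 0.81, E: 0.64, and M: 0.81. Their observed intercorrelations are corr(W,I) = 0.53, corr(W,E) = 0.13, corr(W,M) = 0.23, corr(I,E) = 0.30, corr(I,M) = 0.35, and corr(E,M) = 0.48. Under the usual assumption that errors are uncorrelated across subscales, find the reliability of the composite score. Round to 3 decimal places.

0.886

Var(W+I+E+M) = 4 + 2·[0.53 + 0.13 + 0.23 + 0.30 + 0.35 + 0.48] = 4 + 4.04 = 8.04.
Under uncorrelated errors the observed covariances equal the true-score covariances, so only the own-variance terms attenuate.
True-score variance = [0.82 + 0.81 + 0.64 + 0.81] + 4.04 = 3.08 + 4.04 = 7.12.
Reliability = 7.12 / 8.04 = 0.886.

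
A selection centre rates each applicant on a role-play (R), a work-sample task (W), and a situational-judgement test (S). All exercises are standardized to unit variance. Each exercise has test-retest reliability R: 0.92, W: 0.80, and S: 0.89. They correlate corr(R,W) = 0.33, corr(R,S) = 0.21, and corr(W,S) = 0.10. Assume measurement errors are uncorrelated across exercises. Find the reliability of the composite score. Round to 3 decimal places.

Var(R+W+S) = 3 + 2·[0.33 + 0.21 + 0.10] = 3 + 1.28 = 4.28.
Under uncorrelated errors the observed covariances equal the true-score covariances, so only the own-variance terms attenuate.
True-score variance = [0.92 + 0.80 + 0.89] + 1.28 = 2.61 + 1.28 = 3.89.
Reliability = 3.89 / 4.28 = 0.909.

0.909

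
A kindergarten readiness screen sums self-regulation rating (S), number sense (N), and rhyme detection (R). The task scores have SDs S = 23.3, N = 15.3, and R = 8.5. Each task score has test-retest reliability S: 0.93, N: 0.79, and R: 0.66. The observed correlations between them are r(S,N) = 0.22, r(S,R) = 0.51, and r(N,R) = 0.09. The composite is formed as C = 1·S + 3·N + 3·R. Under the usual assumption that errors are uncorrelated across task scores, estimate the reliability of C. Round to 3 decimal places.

Var(C) = 23.3² + 3²·15.3² + 3²·8.5² + 2·[3·23.3·15.3·0.22 + 3·23.3·8.5·0.51 + 9·15.3·8.5·0.09] = 3299.95 + 1287.28 = 4587.23.
Under uncorrelated errors the observed covariances equal the true-score covariances, so only the own-variance terms attenuate.
True-score variance = [23.3²·0.93 + 3²·15.3²·0.79 + 3²·8.5²·0.66] + 1287.28 = 2598.43 + 1287.28 = 3885.71.
Reliability = 3885.71 / 4587.23 = 0.847.

0.847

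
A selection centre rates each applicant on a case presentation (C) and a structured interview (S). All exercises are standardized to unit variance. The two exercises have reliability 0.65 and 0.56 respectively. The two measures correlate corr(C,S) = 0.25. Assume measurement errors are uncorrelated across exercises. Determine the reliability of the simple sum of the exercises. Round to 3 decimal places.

Var(C+S) = 2 + 2·[0.25] = 2 + 0.5 = 2.5.
Under uncorrelated errors the observed covariances equal the true-score covariances, so only the own-variance terms attenuate.
True-score variance = [0.65 + 0.56] + 0.5 = 1.21 + 0.5 = 1.71.
Reliability = 1.71 / 2.5 = 0.684.

0.684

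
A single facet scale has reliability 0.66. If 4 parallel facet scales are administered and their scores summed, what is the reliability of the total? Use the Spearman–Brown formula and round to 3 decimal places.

0.886

ρ_k = kρ / (1 + (k−1)ρ) = 4·0.66 / (1 + 3·0.66) = 2.640 / 2.980 = 0.886.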